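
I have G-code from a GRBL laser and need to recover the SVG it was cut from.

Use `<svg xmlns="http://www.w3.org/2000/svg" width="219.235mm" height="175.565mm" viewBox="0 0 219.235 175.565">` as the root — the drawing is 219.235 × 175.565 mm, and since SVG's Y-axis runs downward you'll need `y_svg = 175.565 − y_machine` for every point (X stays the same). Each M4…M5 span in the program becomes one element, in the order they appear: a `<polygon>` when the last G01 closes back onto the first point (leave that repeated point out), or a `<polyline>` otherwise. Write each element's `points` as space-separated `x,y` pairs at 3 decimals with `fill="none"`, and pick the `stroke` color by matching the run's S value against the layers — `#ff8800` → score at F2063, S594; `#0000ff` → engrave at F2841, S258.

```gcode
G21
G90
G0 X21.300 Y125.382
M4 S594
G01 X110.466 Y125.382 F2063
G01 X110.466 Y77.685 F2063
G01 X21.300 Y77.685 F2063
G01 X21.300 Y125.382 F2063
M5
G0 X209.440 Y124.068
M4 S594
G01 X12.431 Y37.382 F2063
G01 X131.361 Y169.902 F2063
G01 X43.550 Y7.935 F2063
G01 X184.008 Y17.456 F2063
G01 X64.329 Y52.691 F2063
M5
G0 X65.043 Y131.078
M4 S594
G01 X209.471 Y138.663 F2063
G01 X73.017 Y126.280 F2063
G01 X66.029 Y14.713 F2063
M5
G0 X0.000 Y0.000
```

Each laser-on run becomes one SVG element. Flip Y back into SVG space with y_svg = 175.565 − y_machine. Every run uses S594, so all elements get stroke `#ff8800` (score).

Run 1: The run returns to its start, so emit a `<polygon>` with points (Y-flipped): 21.300,50.183 110.466,50.183 110.466,97.880 21.300,97.880.

Run 2: The run is open, so emit a `<polyline>` with points (Y-flipped): 209.440,51.497 12.431,138.183 131.361,5.663 43.550,167.630 184.008,158.109 64.329,122.874.

Run 3: The run is open, so emit a `<polyline>` with points (Y-flipped): 65.043,44.487 209.471,36.902 73.017,49.285 66.029,160.852.

<svg xmlns="http://www.w3.org/2000/svg" width="219.235mm" height="175.565mm" viewBox="0 0 219.235 175.565">
  <polygon points="21.300,50.183 110.466,50.183 110.466,97.880 21.300,97.880" fill="none" stroke="#ff8800"/>
  <polyline points="209.440,51.497 12.431,138.183 131.361,5.663 43.550,167.630 184.008,158.109 64.329,122.874" fill="none" stroke="#ff8800"/>
  <polyline points="65.043,44.487 209.471,36.902 73.017,49.285 66.029,160.852" fill="none" stroke="#ff8800"/>
</svg>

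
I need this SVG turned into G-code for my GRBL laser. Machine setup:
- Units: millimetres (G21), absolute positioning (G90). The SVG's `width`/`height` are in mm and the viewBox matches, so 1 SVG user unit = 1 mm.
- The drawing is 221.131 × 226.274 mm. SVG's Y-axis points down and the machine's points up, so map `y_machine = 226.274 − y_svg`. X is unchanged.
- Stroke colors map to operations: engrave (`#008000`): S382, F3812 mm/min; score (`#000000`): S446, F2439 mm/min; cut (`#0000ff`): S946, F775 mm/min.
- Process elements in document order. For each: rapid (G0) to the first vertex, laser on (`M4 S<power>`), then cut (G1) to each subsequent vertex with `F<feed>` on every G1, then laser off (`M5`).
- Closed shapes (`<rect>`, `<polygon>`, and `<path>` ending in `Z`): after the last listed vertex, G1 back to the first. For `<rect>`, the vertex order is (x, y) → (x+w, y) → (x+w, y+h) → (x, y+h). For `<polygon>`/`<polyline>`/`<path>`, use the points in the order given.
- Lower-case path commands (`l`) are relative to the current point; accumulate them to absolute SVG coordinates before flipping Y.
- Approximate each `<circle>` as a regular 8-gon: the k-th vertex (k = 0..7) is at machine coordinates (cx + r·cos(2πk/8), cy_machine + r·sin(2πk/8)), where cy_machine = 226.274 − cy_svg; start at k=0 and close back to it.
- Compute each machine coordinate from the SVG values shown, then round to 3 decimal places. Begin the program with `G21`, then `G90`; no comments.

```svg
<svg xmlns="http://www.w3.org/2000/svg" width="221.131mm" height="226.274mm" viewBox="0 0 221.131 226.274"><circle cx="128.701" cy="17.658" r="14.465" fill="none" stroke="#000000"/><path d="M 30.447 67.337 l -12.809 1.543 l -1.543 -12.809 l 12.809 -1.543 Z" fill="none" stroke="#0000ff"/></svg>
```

G21
G90
G0 X143.166 Y208.616
M4 S446
G1 X138.929 Y218.844 F2439
G1 X128.701 Y223.081 F2439
G1 X118.473 Y218.844 F2439
G1 X114.236 Y208.616 F2439
G1 X118.473 Y198.388 F2439
G1 X128.701 Y194.151 F2439
G1 X138.929 Y198.388 F2439
G1 X143.166 Y208.616 F2439
M5
G0 X30.447 Y158.937
M4 S946
G1 X17.638 Y157.394 F775
G1 X16.095 Y170.203 F775
G1 X28.904 Y171.746 F775
G1 X30.447 Y158.937 F775
M5

viewBox `0 0 221.131 226.274` with mm width/height → 1 unit = 1 mm. Flip: y_m = 226.274 − y_svg.

**Shape 1** — `<circle>` circle, stroke `#000000` → score (S446, F2439). Machine vertices: (143.166,208.616) → (138.929,218.844) → (128.701,223.081) → (118.473,218.844) → (114.236,208.616) → (118.473,198.388) → (128.701,194.151) → (138.929,198.388) → (143.166,208.616). Closed: final G1 returns to the first vertex.

**Shape 2** — `<path>` regular polygon, stroke `#0000ff` → cut (S946, F775). Machine vertices: (30.447,158.937) → (17.638,157.394) → (16.095,170.203) → (28.904,171.746) → (30.447,158.937). Closed: final G1 returns to the first vertex.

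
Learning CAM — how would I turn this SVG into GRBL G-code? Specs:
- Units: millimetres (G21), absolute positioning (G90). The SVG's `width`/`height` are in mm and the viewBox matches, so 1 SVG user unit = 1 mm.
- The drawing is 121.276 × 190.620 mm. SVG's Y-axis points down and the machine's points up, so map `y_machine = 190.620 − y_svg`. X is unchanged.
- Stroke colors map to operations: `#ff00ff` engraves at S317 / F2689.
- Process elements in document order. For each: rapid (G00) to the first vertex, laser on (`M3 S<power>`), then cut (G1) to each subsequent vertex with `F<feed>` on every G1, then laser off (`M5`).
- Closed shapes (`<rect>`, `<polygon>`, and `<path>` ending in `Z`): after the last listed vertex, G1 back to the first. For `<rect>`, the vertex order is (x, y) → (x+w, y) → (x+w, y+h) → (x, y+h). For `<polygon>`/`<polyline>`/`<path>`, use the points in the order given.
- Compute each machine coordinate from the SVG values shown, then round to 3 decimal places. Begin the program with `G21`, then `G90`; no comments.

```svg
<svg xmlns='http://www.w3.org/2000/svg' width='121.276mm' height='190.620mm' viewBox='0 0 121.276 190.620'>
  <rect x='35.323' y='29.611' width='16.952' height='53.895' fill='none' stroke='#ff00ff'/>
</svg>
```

G21
G90
G00 X35.323 Y161.009
M3 S317
G1 X52.275 Y161.009 F2689
G1 X52.275 Y107.114 F2689
G1 X35.323 Y107.114 F2689
G1 X35.323 Y161.009 F2689
M5

Since the viewBox matches the mm dimensions, user units are millimetres directly. The only transform is the Y-flip y_m = 190.620 − y_svg.

Shape 1 is a rectangle drawn with `<rect>`. Its stroke #ff00ff means engrave at S317, F2689. After flipping Y the toolpath is (35.323,161.009) → (52.275,161.009) → (52.275,107.114) → (35.323,107.114) → (35.323,161.009), returning to the start.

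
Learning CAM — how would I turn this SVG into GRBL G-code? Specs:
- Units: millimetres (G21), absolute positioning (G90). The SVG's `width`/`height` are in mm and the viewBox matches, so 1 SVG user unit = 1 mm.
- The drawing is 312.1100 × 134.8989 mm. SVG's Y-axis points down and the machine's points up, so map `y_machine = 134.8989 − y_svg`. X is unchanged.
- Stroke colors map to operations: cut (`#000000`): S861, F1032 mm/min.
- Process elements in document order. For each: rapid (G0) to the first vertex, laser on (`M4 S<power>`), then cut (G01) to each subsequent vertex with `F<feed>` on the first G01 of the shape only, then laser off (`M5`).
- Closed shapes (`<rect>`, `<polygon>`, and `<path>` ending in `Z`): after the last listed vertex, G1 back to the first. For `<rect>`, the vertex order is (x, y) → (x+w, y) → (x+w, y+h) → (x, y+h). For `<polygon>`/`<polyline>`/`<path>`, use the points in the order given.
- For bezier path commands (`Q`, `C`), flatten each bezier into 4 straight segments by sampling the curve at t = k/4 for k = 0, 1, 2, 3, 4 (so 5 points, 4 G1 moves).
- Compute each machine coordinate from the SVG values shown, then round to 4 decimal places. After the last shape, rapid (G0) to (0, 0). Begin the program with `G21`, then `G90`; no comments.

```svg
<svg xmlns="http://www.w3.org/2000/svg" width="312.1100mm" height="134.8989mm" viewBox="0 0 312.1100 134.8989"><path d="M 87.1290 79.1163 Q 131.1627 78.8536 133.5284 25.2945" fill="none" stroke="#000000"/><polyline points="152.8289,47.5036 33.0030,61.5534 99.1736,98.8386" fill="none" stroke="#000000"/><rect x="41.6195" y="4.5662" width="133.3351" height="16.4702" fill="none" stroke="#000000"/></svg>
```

G21
G90
G0 X87.1290 Y55.7826
M4 S861
G01 X106.5416 Y59.2450 F1032
G01 X120.7457 Y69.3694
G01 X129.7413 Y86.1559
G01 X133.5284 Y109.6044
M5
G0 X152.8289 Y87.3953
M4 S861
G01 X33.0030 Y73.3455 F1032
G01 X99.1736 Y36.0603
M5
G0 X41.6195 Y130.3327
M4 S861
G01 X174.9546 Y130.3327 F1032
G01 X174.9546 Y113.8625
G01 X41.6195 Y113.8625
G01 X41.6195 Y130.3327
M5
G0 X0.0000 Y0.0000

viewBox `0 0 312.1100 134.8989` with mm width/height → 1 unit = 1 mm. Flip: y_m = 134.8989 − y_svg.

**Shape 1** — `<path>` quadratic bezier, stroke `#000000` → cut (S861, F1032). Control points (SVG): P0=(87.1290,79.1163), P1=(131.1627,78.8536), P2=(133.5284,25.2945); sampled at t=k/4. Machine vertices: (87.1290,55.7826) → (106.5416,59.2450) → (120.7457,69.3694) → (129.7413,86.1559) → (133.5284,109.6044). Open path.

**Shape 2** — `<polyline>` open polyline, stroke `#000000` → cut (S861, F1032). Machine vertices: (152.8289,87.3953) → (33.0030,73.3455) → (99.1736,36.0603). Open path.

**Shape 3** — `<rect>` rectangle, stroke `#000000` → cut (S861, F1032). Machine vertices: (41.6195,130.3327) → (174.9546,130.3327) → (174.9546,113.8625) → (41.6195,113.8625) → (41.6195,130.3327). Closed: final G1 returns to the first vertex.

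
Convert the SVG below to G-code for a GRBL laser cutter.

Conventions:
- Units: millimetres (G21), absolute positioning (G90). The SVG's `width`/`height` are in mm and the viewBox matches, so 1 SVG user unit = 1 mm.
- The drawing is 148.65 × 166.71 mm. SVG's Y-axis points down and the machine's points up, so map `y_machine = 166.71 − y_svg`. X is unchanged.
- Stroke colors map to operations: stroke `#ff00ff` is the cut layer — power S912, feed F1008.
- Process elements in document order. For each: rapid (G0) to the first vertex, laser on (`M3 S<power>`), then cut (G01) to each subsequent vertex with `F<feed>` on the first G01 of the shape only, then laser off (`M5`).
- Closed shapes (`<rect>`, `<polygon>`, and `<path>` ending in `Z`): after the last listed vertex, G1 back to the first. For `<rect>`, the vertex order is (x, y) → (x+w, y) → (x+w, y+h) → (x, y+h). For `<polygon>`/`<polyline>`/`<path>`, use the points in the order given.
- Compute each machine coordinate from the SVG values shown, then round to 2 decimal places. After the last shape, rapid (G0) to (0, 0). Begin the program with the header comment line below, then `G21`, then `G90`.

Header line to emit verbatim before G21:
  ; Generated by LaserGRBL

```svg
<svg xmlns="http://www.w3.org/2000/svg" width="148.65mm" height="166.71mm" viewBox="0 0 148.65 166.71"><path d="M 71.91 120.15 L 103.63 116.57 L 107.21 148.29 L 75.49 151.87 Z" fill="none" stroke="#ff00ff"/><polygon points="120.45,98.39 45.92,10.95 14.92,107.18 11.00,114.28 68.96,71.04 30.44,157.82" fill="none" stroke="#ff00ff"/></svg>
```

Since the viewBox matches the mm dimensions, user units are millimetres directly. The only transform is the Y-flip y_m = 166.71 − y_svg.

Shape 1 is a regular polygon drawn with `<path>`. Its stroke #ff00ff means cut at S912, F1008. After flipping Y the toolpath is (71.91,46.56) → (103.63,50.14) → (107.21,18.42) → (75.49,14.84) → (71.91,46.56), returning to the start.

Shape 2 is a closed polygon drawn with `<polygon>`. Its stroke #ff00ff means cut at S912, F1008. After flipping Y the toolpath is (120.45,68.32) → (45.92,155.76) → (14.92,59.53) → (11.00,52.43) → (68.96,95.67) → (30.44,8.89) → (120.45,68.32), returning to the start.

; Generated by LaserGRBL
G21
G90
G0 X71.91 Y46.56
M3 S912
G01 X103.63 Y50.14 F1008
G01 X107.21 Y18.42
G01 X75.49 Y14.84
G01 X71.91 Y46.56
M5
G0 X120.45 Y68.32
M3 S912
G01 X45.92 Y155.76 F1008
G01 X14.92 Y59.53
G01 X11.00 Y52.43
G01 X68.96 Y95.67
G01 X30.44 Y8.89
G01 X120.45 Y68.32
M5
G0 X0.00 Y0.00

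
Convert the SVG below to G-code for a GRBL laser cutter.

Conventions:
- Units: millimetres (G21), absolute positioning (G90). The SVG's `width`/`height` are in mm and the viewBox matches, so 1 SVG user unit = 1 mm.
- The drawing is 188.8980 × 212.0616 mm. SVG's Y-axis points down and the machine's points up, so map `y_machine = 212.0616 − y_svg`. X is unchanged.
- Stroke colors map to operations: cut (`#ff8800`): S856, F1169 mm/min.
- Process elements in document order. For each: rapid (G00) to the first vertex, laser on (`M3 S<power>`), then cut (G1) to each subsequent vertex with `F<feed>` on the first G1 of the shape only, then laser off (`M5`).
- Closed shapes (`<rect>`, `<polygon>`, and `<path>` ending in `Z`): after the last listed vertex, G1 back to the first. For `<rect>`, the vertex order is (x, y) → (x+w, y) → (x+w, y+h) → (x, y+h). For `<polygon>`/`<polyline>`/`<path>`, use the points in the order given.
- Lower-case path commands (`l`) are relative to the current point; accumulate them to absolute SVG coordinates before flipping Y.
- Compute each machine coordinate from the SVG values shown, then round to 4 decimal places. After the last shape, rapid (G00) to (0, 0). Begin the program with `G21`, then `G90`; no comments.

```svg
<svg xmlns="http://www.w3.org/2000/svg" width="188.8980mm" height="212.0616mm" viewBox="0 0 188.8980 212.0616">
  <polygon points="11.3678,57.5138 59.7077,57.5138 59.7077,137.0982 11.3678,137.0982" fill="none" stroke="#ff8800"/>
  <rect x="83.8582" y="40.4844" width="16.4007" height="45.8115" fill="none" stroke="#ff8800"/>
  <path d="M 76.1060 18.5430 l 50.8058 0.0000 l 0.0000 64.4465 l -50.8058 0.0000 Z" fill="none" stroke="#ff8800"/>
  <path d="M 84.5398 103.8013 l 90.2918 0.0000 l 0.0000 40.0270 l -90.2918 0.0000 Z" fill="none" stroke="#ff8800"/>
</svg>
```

viewBox `0 0 188.8980 212.0616` with mm width/height → 1 unit = 1 mm. Flip: y_m = 212.0616 − y_svg.

**Shape 1** — `<polygon>` rectangle, stroke `#ff8800` → cut (S856, F1169). Machine vertices: (11.3678,154.5478) → (59.7077,154.5478) → (59.7077,74.9634) → (11.3678,74.9634) → (11.3678,154.5478). Closed: final G1 returns to the first vertex.

**Shape 2** — `<rect>` rectangle, stroke `#ff8800` → cut (S856, F1169). Machine vertices: (83.8582,171.5772) → (100.2589,171.5772) → (100.2589,125.7657) → (83.8582,125.7657) → (83.8582,171.5772). Closed: final G1 returns to the first vertex.

**Shape 3** — `<path>` rectangle, stroke `#ff8800` → cut (S856, F1169). Machine vertices: (76.1060,193.5186) → (126.9118,193.5186) → (126.9118,129.0721) → (76.1060,129.0721) → (76.1060,193.5186). Closed: final G1 returns to the first vertex.

**Shape 4** — `<path>` rectangle, stroke `#ff8800` → cut (S856, F1169). Machine vertices: (84.5398,108.2603) → (174.8316,108.2603) → (174.8316,68.2333) → (84.5398,68.2333) → (84.5398,108.2603). Closed: final G1 returns to the first vertex.

G21
G90
G00 X11.3678 Y154.5478
M3 S856
G1 X59.7077 Y154.5478 F1169
G1 X59.7077 Y74.9634
G1 X11.3678 Y74.9634
G1 X11.3678 Y154.5478
M5
G00 X83.8582 Y171.5772
M3 S856
G1 X100.2589 Y171.5772 F1169
G1 X100.2589 Y125.7657
G1 X83.8582 Y125.7657
G1 X83.8582 Y171.5772
M5
G00 X76.1060 Y193.5186
M3 S856
G1 X126.9118 Y193.5186 F1169
G1 X126.9118 Y129.0721
G1 X76.1060 Y129.0721
G1 X76.1060 Y193.5186
M5
G00 X84.5398 Y108.2603
M3 S856
G1 X174.8316 Y108.2603 F1169
G1 X174.8316 Y68.2333
G1 X84.5398 Y68.2333
G1 X84.5398 Y108.2603
M5
G00 X0.0000 Y0.0000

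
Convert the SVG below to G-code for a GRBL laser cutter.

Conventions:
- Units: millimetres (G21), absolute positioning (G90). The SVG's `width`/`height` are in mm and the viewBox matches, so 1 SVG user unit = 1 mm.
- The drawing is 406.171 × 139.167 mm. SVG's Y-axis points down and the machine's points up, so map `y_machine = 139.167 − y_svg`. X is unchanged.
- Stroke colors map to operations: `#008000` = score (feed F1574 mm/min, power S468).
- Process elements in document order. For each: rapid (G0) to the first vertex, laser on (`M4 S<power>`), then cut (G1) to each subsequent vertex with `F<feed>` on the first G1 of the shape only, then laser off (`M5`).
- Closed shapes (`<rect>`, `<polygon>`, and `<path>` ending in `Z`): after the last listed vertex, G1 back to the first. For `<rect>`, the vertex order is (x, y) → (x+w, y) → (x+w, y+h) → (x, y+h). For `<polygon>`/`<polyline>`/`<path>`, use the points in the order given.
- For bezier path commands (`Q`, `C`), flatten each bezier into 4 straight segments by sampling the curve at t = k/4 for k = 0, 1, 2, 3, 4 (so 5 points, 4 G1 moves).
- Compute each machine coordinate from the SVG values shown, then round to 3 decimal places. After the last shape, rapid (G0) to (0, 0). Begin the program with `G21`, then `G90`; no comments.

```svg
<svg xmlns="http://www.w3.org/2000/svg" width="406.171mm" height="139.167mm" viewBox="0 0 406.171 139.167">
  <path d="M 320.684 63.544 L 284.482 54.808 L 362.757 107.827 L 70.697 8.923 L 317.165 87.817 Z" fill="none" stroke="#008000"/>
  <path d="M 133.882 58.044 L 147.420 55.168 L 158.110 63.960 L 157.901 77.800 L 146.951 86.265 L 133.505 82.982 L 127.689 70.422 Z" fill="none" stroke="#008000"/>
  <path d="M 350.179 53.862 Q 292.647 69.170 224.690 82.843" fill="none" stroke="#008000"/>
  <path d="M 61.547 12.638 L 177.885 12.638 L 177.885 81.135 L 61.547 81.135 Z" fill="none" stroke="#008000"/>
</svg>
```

Since the viewBox matches the mm dimensions, user units are millimetres directly. The only transform is the Y-flip y_m = 139.167 − y_svg.

Shape 1 is a closed polygon drawn with `<path>`. Its stroke #008000 means score at S468, F1574. After flipping Y the toolpath is (320.684,75.623) → (284.482,84.359) → (362.757,31.340) → (70.697,130.244) → (317.165,51.350) → (320.684,75.623), returning to the start.

Shape 2 is a regular polygon drawn with `<path>`. Its stroke #008000 means score at S468, F1574. After flipping Y the toolpath is (133.882,81.123) → (147.420,83.999) → (158.110,75.207) → (157.901,61.367) → (146.951,52.902) → (133.505,56.185) → (127.689,68.745) → (133.882,81.123), returning to the start.

Shape 3 is a quadratic bezier drawn with `<path>`. Its stroke #008000 means score at S468, F1574. After flipping Y the toolpath is (350.179,85.305) → (320.761,77.753) → (290.041,70.406) → (258.017,63.263) → (224.690,56.324).

Shape 4 is a rectangle drawn with `<path>`. Its stroke #008000 means score at S468, F1574. After flipping Y the toolpath is (61.547,126.529) → (177.885,126.529) → (177.885,58.032) → (61.547,58.032) → (61.547,126.529), returning to the start.

G21
G90
G0 X320.684 Y75.623
M4 S468
G1 X284.482 Y84.359 F1574
G1 X362.757 Y31.340
G1 X70.697 Y130.244
G1 X317.165 Y51.350
G1 X320.684 Y75.623
M5
G0 X133.882 Y81.123
M4 S468
G1 X147.420 Y83.999 F1574
G1 X158.110 Y75.207
G1 X157.901 Y61.367
G1 X146.951 Y52.902
G1 X133.505 Y56.185
G1 X127.689 Y68.745
G1 X133.882 Y81.123
M5
G0 X350.179 Y85.305
M4 S468
G1 X320.761 Y77.753 F1574
G1 X290.041 Y70.406
G1 X258.017 Y63.263
G1 X224.690 Y56.324
M5
G0 X61.547 Y126.529
M4 S468
G1 X177.885 Y126.529 F1574
G1 X177.885 Y58.032
G1 X61.547 Y58.032
G1 X61.547 Y126.529
M5
G0 X0.000 Y0.000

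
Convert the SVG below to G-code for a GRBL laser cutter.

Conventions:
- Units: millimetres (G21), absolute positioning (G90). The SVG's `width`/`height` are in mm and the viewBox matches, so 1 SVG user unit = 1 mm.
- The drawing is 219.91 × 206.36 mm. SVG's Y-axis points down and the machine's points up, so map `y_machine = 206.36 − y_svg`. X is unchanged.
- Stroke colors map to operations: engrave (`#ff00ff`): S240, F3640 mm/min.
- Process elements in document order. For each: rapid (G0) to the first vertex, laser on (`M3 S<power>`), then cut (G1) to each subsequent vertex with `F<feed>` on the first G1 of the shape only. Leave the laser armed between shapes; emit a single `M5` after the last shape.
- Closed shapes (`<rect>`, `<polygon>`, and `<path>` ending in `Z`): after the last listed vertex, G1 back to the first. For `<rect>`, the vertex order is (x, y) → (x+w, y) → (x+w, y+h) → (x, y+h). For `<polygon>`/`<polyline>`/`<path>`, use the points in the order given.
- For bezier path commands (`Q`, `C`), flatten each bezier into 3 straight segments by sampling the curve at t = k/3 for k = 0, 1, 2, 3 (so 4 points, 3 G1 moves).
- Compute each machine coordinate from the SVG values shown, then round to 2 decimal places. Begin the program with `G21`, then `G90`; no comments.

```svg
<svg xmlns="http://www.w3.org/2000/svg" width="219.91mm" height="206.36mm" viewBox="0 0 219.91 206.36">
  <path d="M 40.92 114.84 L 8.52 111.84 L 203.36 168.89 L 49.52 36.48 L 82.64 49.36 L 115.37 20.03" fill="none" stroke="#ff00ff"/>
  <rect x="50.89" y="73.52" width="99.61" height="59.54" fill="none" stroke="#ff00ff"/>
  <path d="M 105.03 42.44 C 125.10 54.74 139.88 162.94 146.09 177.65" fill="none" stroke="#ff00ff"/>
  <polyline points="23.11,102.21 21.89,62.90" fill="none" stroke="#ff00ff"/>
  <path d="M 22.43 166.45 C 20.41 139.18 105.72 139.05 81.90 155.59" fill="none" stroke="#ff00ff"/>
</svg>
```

G21
G90
G0 X40.92 Y91.52
M3 S240
G1 X8.52 Y94.52 F3640
G1 X203.36 Y37.47
G1 X49.52 Y169.88
G1 X82.64 Y157.00
G1 X115.37 Y186.33
G0 X50.89 Y132.84
M3 S240
G1 X150.50 Y132.84 F3640
G1 X150.50 Y73.30
G1 X50.89 Y73.30
G1 X50.89 Y132.84
G0 X105.03 Y163.92
M3 S240
G1 X123.22 Y126.67 F3640
G1 X137.14 Y67.57
G1 X146.09 Y28.71
G0 X23.11 Y104.15
M3 S240
G1 X21.89 Y143.46 F3640
G0 X22.43 Y39.91
M3 S240
G1 X42.24 Y58.52 F3640
G1 X76.62 Y61.37
G1 X81.90 Y50.77
M5

viewBox `0 0 219.91 206.36` with mm width/height → 1 unit = 1 mm. Flip: y_m = 206.36 − y_svg.

**Shape 1** — `<path>` open polyline, stroke `#ff00ff` → engrave (S240, F3640). Machine vertices: (40.92,91.52) → (8.52,94.52) → (203.36,37.47) → (49.52,169.88) → (82.64,157.00) → (115.37,186.33). Open path.

**Shape 2** — `<rect>` rectangle, stroke `#ff00ff` → engrave (S240, F3640). Machine vertices: (50.89,132.84) → (150.50,132.84) → (150.50,73.30) → (50.89,73.30) → (50.89,132.84). Closed: final G1 returns to the first vertex.

**Shape 3** — `<path>` cubic bezier, stroke `#ff00ff` → engrave (S240, F3640). Control points (SVG): P0=(105.03,42.44), P1=(125.10,54.74), P2=(139.88,162.94), P3=(146.09,177.65); sampled at t=k/3. Machine vertices: (105.03,163.92) → (123.22,126.67) → (137.14,67.57) → (146.09,28.71). Open path.

**Shape 4** — `<polyline>` line segment, stroke `#ff00ff` → engrave (S240, F3640). Machine vertices: (23.11,104.15) → (21.89,143.46). Open path.

**Shape 5** — `<path>` cubic bezier, stroke `#ff00ff` → engrave (S240, F3640). Control points (SVG): P0=(22.43,166.45), P1=(20.41,139.18), P2=(105.72,139.05), P3=(81.90,155.59); sampled at t=k/3. Machine vertices: (22.43,39.91) → (42.24,58.52) → (76.62,61.37) → (81.90,50.77). Open path.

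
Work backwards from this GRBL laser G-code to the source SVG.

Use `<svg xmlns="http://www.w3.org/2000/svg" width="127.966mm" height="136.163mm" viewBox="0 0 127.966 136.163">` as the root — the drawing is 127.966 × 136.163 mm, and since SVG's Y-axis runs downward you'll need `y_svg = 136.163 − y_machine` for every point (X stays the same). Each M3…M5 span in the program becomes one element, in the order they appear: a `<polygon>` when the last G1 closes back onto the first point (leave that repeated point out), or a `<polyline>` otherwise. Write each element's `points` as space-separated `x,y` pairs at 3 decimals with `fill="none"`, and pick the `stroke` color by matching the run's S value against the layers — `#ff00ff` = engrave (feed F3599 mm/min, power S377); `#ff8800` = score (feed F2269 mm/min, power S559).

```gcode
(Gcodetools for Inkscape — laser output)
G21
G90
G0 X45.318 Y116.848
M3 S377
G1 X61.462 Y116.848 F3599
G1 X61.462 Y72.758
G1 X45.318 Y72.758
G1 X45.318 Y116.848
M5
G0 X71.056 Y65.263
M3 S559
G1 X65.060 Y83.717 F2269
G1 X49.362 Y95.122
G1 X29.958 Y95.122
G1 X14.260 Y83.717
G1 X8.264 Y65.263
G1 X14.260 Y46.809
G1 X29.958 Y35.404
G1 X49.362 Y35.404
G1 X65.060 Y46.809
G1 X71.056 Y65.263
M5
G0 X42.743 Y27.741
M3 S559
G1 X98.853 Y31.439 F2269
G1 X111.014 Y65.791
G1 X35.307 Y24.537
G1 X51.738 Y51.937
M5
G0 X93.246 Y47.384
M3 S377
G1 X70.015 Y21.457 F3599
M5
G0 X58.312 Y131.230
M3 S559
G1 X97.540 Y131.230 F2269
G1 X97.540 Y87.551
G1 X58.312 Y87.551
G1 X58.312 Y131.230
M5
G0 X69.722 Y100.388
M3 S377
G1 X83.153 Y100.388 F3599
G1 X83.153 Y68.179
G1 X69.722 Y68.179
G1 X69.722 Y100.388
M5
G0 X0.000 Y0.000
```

y_svg = 136.163 − y_m.

[1] S377→`#ff00ff` (engrave); closed run; points: 45.318,19.315 61.462,19.315 61.462,63.405 45.318,63.405

[2] S559→`#ff8800` (score); closed run; points: 71.056,70.900 65.060,52.446 49.362,41.041 29.958,41.041 14.260,52.446 8.264,70.900 14.260,89.354 29.958,100.759 49.362,100.759 65.060,89.354

[3] S559→`#ff8800` (score); open run; points: 42.743,108.422 98.853,104.724 111.014,70.372 35.307,111.626 51.738,84.226

[4] S377→`#ff00ff` (engrave); open run; points: 93.246,88.779 70.015,114.706

[5] S559→`#ff8800` (score); closed run; points: 58.312,4.933 97.540,4.933 97.540,48.612 58.312,48.612

[6] S377→`#ff00ff` (engrave); closed run; points: 69.722,35.775 83.153,35.775 83.153,67.984 69.722,67.984

<svg xmlns="http://www.w3.org/2000/svg" width="127.966mm" height="136.163mm" viewBox="0 0 127.966 136.163">
  <polygon points="45.318,19.315 61.462,19.315 61.462,63.405 45.318,63.405" fill="none" stroke="#ff00ff"/>
  <polygon points="71.056,70.900 65.060,52.446 49.362,41.041 29.958,41.041 14.260,52.446 8.264,70.900 14.260,89.354 29.958,100.759 49.362,100.759 65.060,89.354" fill="none" stroke="#ff8800"/>
  <polyline points="42.743,108.422 98.853,104.724 111.014,70.372 35.307,111.626 51.738,84.226" fill="none" stroke="#ff8800"/>
  <polyline points="93.246,88.779 70.015,114.706" fill="none" stroke="#ff00ff"/>
  <polygon points="58.312,4.933 97.540,4.933 97.540,48.612 58.312,48.612" fill="none" stroke="#ff8800"/>
  <polygon points="69.722,35.775 83.153,35.775 83.153,67.984 69.722,67.984" fill="none" stroke="#ff00ff"/>
</svg>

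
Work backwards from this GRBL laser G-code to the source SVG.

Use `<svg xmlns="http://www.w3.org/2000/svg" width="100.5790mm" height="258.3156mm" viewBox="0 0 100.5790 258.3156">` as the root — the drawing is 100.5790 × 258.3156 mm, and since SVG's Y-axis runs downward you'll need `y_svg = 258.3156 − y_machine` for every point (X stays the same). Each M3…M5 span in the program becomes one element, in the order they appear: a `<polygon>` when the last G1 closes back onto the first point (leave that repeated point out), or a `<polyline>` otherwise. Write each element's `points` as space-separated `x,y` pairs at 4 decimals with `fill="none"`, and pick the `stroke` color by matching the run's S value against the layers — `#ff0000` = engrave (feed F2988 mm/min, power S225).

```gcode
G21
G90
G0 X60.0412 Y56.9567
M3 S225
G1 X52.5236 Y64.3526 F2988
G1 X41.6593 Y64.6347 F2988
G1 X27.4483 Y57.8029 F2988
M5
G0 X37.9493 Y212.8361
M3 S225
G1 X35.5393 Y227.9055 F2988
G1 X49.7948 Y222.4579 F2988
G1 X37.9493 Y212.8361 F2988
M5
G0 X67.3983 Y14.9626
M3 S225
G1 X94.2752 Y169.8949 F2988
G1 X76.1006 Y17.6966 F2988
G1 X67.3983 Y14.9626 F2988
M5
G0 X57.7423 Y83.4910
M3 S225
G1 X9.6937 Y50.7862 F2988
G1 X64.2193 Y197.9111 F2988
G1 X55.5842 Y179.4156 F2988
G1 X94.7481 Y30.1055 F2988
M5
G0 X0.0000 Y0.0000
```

<svg xmlns="http://www.w3.org/2000/svg" width="100.5790mm" height="258.3156mm" viewBox="0 0 100.5790 258.3156">
  <polyline points="60.0412,201.3589 52.5236,193.9630 41.6593,193.6809 27.4483,200.5127" fill="none" stroke="#ff0000"/>
  <polygon points="37.9493,45.4795 35.5393,30.4101 49.7948,35.8577" fill="none" stroke="#ff0000"/>
  <polygon points="67.3983,243.3530 94.2752,88.4207 76.1006,240.6190" fill="none" stroke="#ff0000"/>
  <polyline points="57.7423,174.8246 9.6937,207.5294 64.2193,60.4045 55.5842,78.9000 94.7481,228.2101" fill="none" stroke="#ff0000"/>
</svg>

Each laser-on run becomes one SVG element. Flip Y back into SVG space with y_svg = 258.3156 − y_machine. Every run uses S225, so all elements get stroke `#ff0000` (engrave).

Run 1: The run is open, so emit a `<polyline>` with points (Y-flipped): 60.0412,201.3589 52.5236,193.9630 41.6593,193.6809 27.4483,200.5127.

Run 2: The run returns to its start, so emit a `<polygon>` with points (Y-flipped): 37.9493,45.4795 35.5393,30.4101 49.7948,35.8577.

Run 3: The run returns to its start, so emit a `<polygon>` with points (Y-flipped): 67.3983,243.3530 94.2752,88.4207 76.1006,240.6190.

Run 4: The run is open, so emit a `<polyline>` with points (Y-flipped): 57.7423,174.8246 9.6937,207.5294 64.2193,60.4045 55.5842,78.9000 94.7481,228.2101.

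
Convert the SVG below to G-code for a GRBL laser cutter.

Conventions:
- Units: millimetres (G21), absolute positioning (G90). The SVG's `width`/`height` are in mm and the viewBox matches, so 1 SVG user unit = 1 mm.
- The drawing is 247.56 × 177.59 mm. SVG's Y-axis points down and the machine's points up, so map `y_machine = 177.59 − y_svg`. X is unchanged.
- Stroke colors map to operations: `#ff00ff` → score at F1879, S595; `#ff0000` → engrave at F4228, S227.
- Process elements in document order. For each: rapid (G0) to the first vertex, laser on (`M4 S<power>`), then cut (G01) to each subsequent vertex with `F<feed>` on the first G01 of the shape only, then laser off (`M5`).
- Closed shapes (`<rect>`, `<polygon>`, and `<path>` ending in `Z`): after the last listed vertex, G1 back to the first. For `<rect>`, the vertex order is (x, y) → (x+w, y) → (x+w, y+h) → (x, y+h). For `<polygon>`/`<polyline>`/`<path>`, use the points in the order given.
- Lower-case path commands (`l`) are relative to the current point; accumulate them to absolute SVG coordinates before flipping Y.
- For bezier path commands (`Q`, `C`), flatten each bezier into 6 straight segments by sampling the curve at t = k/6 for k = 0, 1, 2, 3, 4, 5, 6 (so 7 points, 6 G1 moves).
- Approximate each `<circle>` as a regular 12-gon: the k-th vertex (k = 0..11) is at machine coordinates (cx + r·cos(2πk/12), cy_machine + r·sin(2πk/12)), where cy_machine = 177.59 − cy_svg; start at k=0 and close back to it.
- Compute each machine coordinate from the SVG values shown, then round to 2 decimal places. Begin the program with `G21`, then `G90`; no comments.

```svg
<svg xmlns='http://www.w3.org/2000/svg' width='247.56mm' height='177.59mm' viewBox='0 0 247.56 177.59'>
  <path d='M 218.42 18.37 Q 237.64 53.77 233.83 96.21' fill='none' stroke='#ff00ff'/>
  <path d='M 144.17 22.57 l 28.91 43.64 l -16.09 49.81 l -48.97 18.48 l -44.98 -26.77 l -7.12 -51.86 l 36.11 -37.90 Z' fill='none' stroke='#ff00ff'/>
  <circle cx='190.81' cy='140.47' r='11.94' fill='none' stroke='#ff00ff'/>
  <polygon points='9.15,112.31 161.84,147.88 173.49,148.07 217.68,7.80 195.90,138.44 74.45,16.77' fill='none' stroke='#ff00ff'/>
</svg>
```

G21
G90
G0 X218.42 Y159.22
M4 S595
G01 X224.19 Y147.22 F1879
G01 X228.67 Y134.84
G01 X231.88 Y122.06
G01 X233.81 Y108.89
G01 X234.46 Y95.33
G01 X233.83 Y81.38
M5
G0 X144.17 Y155.02
M4 S595
G01 X173.08 Y111.38 F1879
G01 X156.99 Y61.57
G01 X108.02 Y43.09
G01 X63.04 Y69.86
G01 X55.92 Y121.72
G01 X92.03 Y159.62
G01 X144.17 Y155.02
M5
G0 X202.75 Y37.12
M4 S595
G01 X201.15 Y43.09 F1879
G01 X196.78 Y47.46
G01 X190.81 Y49.06
G01 X184.84 Y47.46
G01 X180.47 Y43.09
G01 X178.87 Y37.12
G01 X180.47 Y31.15
G01 X184.84 Y26.78
G01 X190.81 Y25.18
G01 X196.78 Y26.78
G01 X201.15 Y31.15
G01 X202.75 Y37.12
M5
G0 X9.15 Y65.28
M4 S595
G01 X161.84 Y29.71 F1879
G01 X173.49 Y29.52
G01 X217.68 Y169.79
G01 X195.90 Y39.15
G01 X74.45 Y160.82
G01 X9.15 Y65.28
M5

viewBox `0 0 247.56 177.59` with mm width/height → 1 unit = 1 mm. Flip: y_m = 177.59 − y_svg.

**Shape 1** — `<path>` quadratic bezier, stroke `#ff00ff` → score (S595, F1879). Control points (SVG): P0=(218.42,18.37), P1=(237.64,53.77), P2=(233.83,96.21); sampled at t=k/6. Machine vertices: (218.42,159.22) → (224.19,147.22) → (228.67,134.84) → (231.88,122.06) → (233.81,108.89) → (234.46,95.33) → (233.83,81.38). Open path.

**Shape 2** — `<path>` regular polygon, stroke `#ff00ff` → score (S595, F1879). Machine vertices: (144.17,155.02) → (173.08,111.38) → (156.99,61.57) → (108.02,43.09) → (63.04,69.86) → (55.92,121.72) → (92.03,159.62) → (144.17,155.02). Closed: final G1 returns to the first vertex.

**Shape 3** — `<circle>` circle, stroke `#ff00ff` → score (S595, F1879). Machine vertices: (202.75,37.12) → (201.15,43.09) → (196.78,47.46) → (190.81,49.06) → (184.84,47.46) → (180.47,43.09) → (178.87,37.12) → (180.47,31.15) → (184.84,26.78) → (190.81,25.18) → (196.78,26.78) → (201.15,31.15) → (202.75,37.12). Closed: final G1 returns to the first vertex.

**Shape 4** — `<polygon>` closed polygon, stroke `#ff00ff` → score (S595, F1879). Machine vertices: (9.15,65.28) → (161.84,29.71) → (173.49,29.52) → (217.68,169.79) → (195.90,39.15) → (74.45,160.82) → (9.15,65.28). Closed: final G1 returns to the first vertex.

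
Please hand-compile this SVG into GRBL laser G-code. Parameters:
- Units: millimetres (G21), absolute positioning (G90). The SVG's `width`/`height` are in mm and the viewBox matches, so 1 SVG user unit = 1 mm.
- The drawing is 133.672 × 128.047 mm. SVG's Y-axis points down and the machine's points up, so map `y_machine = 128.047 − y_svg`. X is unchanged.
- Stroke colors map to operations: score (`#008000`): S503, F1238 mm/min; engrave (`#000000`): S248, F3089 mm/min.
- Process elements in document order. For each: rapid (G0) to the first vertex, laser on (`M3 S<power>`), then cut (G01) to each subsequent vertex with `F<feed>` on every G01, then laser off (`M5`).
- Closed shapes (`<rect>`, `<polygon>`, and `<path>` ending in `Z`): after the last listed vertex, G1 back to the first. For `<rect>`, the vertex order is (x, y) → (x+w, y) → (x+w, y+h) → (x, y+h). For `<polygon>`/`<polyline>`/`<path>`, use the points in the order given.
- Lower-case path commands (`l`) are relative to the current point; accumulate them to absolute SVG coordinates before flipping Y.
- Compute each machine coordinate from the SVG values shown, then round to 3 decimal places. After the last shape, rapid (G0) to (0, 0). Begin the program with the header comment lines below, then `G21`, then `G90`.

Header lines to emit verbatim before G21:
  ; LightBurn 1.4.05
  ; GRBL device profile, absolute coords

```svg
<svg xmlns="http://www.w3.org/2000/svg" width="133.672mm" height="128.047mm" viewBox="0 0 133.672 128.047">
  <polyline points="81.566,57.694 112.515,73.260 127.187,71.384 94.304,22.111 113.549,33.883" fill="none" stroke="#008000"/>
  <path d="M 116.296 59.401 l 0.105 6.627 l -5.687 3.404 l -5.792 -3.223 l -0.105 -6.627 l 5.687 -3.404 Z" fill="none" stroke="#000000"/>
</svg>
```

viewBox `0 0 133.672 128.047` with mm width/height → 1 unit = 1 mm. Flip: y_m = 128.047 − y_svg.

**Shape 1** — `<polyline>` open polyline, stroke `#008000` → score (S503, F1238). Machine vertices: (81.566,70.353) → (112.515,54.787) → (127.187,56.663) → (94.304,105.936) → (113.549,94.164). Open path.

**Shape 2** — `<path>` regular polygon, stroke `#000000` → engrave (S248, F3089). Machine vertices: (116.296,68.646) → (116.401,62.019) → (110.714,58.615) → (104.922,61.838) → (104.817,68.465) → (110.504,71.869) → (116.296,68.646). Closed: final G1 returns to the first vertex.

; LightBurn 1.4.05
; GRBL device profile, absolute coords
G21
G90
G0 X81.566 Y70.353
M3 S503
G01 X112.515 Y54.787 F1238
G01 X127.187 Y56.663 F1238
G01 X94.304 Y105.936 F1238
G01 X113.549 Y94.164 F1238
M5
G0 X116.296 Y68.646
M3 S248
G01 X116.401 Y62.019 F3089
G01 X110.714 Y58.615 F3089
G01 X104.922 Y61.838 F3089
G01 X104.817 Y68.465 F3089
G01 X110.504 Y71.869 F3089
G01 X116.296 Y68.646 F3089
M5
G0 X0.000 Y0.000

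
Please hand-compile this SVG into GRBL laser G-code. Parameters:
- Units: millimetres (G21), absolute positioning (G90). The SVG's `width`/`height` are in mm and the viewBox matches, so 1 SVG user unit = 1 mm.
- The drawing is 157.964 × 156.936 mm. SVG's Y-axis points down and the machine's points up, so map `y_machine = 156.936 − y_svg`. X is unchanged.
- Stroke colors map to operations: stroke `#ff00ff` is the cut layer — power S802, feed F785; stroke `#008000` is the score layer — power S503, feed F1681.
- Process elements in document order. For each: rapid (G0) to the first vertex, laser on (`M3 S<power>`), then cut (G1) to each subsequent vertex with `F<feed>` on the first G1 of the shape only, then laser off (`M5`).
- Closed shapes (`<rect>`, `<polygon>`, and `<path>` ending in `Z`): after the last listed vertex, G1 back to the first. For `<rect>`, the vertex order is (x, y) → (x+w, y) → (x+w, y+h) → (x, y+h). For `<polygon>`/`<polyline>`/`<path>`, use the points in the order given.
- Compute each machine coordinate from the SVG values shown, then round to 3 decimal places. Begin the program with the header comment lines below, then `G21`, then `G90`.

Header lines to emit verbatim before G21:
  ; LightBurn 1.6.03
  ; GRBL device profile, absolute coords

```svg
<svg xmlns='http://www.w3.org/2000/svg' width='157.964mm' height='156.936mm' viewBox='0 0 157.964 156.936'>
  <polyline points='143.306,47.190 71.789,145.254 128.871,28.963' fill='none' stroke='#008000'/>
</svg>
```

; LightBurn 1.6.03
; GRBL device profile, absolute coords
G21
G90
G0 X143.306 Y109.746
M3 S503
G1 X71.789 Y11.682 F1681
G1 X128.871 Y127.973
M5

Since the viewBox matches the mm dimensions, user units are millimetres directly. The only transform is the Y-flip y_m = 156.936 − y_svg.

Shape 1 is a open polyline drawn with `<polyline>`. Its stroke #008000 means score at S503, F1681. After flipping Y the toolpath is (143.306,109.746) → (71.789,11.682) → (128.871,127.973).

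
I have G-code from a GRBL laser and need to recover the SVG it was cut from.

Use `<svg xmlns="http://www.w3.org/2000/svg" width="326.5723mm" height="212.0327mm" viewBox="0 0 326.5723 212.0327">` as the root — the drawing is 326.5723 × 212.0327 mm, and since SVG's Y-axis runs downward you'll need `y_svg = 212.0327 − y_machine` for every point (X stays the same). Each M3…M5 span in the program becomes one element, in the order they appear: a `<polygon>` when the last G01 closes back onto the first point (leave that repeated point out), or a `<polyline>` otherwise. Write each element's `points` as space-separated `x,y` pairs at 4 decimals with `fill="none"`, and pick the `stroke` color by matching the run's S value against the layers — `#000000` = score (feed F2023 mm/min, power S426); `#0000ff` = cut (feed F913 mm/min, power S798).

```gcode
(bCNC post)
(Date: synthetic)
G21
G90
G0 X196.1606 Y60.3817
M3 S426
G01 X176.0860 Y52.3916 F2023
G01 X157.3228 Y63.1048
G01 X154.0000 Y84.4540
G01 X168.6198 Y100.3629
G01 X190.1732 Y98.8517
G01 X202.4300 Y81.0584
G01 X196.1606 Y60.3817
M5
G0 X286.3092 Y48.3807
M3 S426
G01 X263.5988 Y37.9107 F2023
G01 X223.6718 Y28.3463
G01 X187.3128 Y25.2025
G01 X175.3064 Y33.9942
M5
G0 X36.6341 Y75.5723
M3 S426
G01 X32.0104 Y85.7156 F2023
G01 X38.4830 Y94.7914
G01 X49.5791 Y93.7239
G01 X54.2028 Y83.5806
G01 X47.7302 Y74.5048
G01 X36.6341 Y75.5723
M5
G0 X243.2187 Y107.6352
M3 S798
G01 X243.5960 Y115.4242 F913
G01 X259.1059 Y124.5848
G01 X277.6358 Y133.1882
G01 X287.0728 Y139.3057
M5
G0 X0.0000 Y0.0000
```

<svg xmlns="http://www.w3.org/2000/svg" width="326.5723mm" height="212.0327mm" viewBox="0 0 326.5723 212.0327">
  <polygon points="196.1606,151.6510 176.0860,159.6411 157.3228,148.9279 154.0000,127.5787 168.6198,111.6698 190.1732,113.1810 202.4300,130.9743" fill="none" stroke="#000000"/>
  <polyline points="286.3092,163.6520 263.5988,174.1220 223.6718,183.6864 187.3128,186.8302 175.3064,178.0385" fill="none" stroke="#000000"/>
  <polygon points="36.6341,136.4604 32.0104,126.3171 38.4830,117.2413 49.5791,118.3088 54.2028,128.4521 47.7302,137.5279" fill="none" stroke="#000000"/>
  <polyline points="243.2187,104.3975 243.5960,96.6085 259.1059,87.4479 277.6358,78.8445 287.0728,72.7270" fill="none" stroke="#0000ff"/>
</svg>

Machine Y-up, SVG Y-down with viewBox height 212.0327, so y_svg = 212.0327 − y_machine; X carries over.

Run 1: the run's S426 means `#000000` (score). The run returns to its start, so emit a `<polygon>` with points (Y-flipped): 196.1606,151.6510 176.0860,159.6411 157.3228,148.9279 154.0000,127.5787 168.6198,111.6698 190.1732,113.1810 202.4300,130.9743.

Run 2: S426 ⇒ score layer `#000000`. The run is open, so emit a `<polyline>` with points (Y-flipped): 286.3092,163.6520 263.5988,174.1220 223.6718,183.6864 187.3128,186.8302 175.3064,178.0385.

Run 3: the run's S426 means `#000000` (score). The run returns to its start, so emit a `<polygon>` with points (Y-flipped): 36.6341,136.4604 32.0104,126.3171 38.4830,117.2413 49.5791,118.3088 54.2028,128.4521 47.7302,137.5279.

Run 4: S798 ⇒ cut layer `#0000ff`. The run is open, so emit a `<polyline>` with points (Y-flipped): 243.2187,104.3975 243.5960,96.6085 259.1059,87.4479 277.6358,78.8445 287.0728,72.7270.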